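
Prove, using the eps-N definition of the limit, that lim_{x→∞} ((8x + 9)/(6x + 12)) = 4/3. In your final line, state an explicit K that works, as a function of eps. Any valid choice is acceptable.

K = (7/6)/eps

Let eps > 0. We seek K > 0 such that x > K implies |(8x + 9)/(6x + 12) − (4/3)| < eps.
(8x + 9)/(6x + 12) − (4/3) = (6(8x + 9) − 8(6x + 12)) / (6(6x + 12)) = -42/(6(6x + 12)).
For x > 0 we have 6x + 12 > 6x, so |(8x + 9)/(6x + 12) − (4/3)| = 42/(6(6x + 12)) < 42/(6·6x) = (7/6)/x.
Thus |(8x + 9)/(6x + 12) − (4/3)| < eps whenever x > (7/6)/eps.
Take K = (7/6)/eps. If x > K then |(8x + 9)/(6x + 12) − (4/3)| < (7/6)/x < eps.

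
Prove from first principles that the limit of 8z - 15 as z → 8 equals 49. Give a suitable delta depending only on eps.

Let eps > 0 be given. We need delta > 0 so that 0 < |z − 8| < delta implies |(8z - 15) − 49| < eps.
|(8z - 15) − 49| = |8z - 64| = 8|z − 8|.
Thus it suffices that |z − 8| < eps/8.
Take delta = eps/8. If 0 < |z − 8| < delta then |(8z - 15) − 49| = 8|z − 8| < 8·(eps/8) = eps.

delta = eps/8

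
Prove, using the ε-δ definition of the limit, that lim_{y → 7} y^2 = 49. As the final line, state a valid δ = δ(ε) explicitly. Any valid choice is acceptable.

δ = min(2, ε/16)

Let ε > 0. We seek δ > 0 with 0 < |y − 7| < δ ⇒ |y^2 − 49| < ε.
Factor: y^2 − 49 = (y − 7)(y + 7), so |y^2 − 49| = |y − 7|·|y + 7|.
Restrict δ ≤ 2. Then |y − 7| < 2 gives |y| < 9, so by the triangle inequality |y + 7| ≤ 9 + 7 = 16.
Hence |y^2 − 49| ≤ 16|y − 7|, which is < ε once |y − 7| < ε/16.
Take δ = min(2, ε/16). If 0 < |y − 7| < δ then both bounds hold and |y^2 − 49| ≤ 16|y − 7| < 16·(ε/16) = ε.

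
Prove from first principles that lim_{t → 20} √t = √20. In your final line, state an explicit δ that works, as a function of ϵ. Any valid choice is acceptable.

Suppose ϵ > 0. We want δ > 0 such that 0 < |t − 20| < δ implies |√t − √20| < ϵ.
Multiplying by the conjugate, |√t − √20| = |t − 20|/(√t + √20).
Restrict δ ≤ 20 so that |t − 20| < 20 forces t > 0, and then √t + √20 > √20.
Hence |√t − √20| < |t − 20|/√20, which is < ϵ once |t − 20| < √20·ϵ.
Take δ = min(20, √20·ϵ). If 0 < |t − 20| < δ then t > 0 and |√t − √20| < |t − 20|/√20 < ϵ.

δ = min(20, √20·ϵ)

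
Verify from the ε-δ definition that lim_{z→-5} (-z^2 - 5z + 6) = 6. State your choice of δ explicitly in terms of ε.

δ = min(2, ε/7)

Suppose ε > 0. We want δ > 0 such that 0 < |z + 5| < δ implies |(-z^2 - 5z + 6) − 6| < ε.
(-z^2 - 5z + 6) − 6 = -z^2 - 5z = (z + 5)(-z).
So |(-z^2 - 5z + 6) − 6| = |z + 5|·|-z|.
Assume first that |z + 5| < 2, so |z| < 7. Then |-z| ≤ 7 = 7.
Hence |(-z^2 - 5z + 6) − 6| ≤ 7|z + 5| < ε provided |z + 5| < ε/7.
Take δ = min(2, ε/7). Then 0 < |z + 5| < δ gives both |z + 5| < 2 and |z + 5| < ε/7, so |(-z^2 - 5z + 6) − 6| < ε.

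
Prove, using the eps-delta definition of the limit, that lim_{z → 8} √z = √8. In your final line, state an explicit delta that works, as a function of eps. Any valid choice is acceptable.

delta = min(8, √8·eps)

Suppose eps > 0. We want delta > 0 such that 0 < |z − 8| < delta implies |√z − √8| < eps.
Rationalise: √z − √8 = (z − 8)/(√z + √8), so |√z − √8| = |z − 8|/(√z + √8).
Restrict delta ≤ 8 so that |z − 8| < 8 forces z > 0, and then √z + √8 > √8.
Hence |√z − √8| < |z − 8|/√8, which is < eps once |z − 8| < √8·eps.
Take delta = min(8, √8·eps). If 0 < |z − 8| < delta then z > 0 and |√z − √8| < |z − 8|/√8 < eps.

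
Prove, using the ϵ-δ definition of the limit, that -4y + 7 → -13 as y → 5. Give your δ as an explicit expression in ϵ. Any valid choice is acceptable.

Suppose ϵ > 0. We need δ > 0 so that 0 < |y − 5| < δ implies |(-4y + 7) + 13| < ϵ.
Since (-4y + 7) + 13 = -4(y − 5), we have |(-4y + 7) + 13| = 4|y − 5|.
So 4|y − 5| < ϵ exactly when |y − 5| < ϵ/4.
Choosing δ = ϵ/4 gives |(-4y + 7) + 13| = 4|y − 5| < ϵ whenever |y − 5| < δ.

δ = ϵ/4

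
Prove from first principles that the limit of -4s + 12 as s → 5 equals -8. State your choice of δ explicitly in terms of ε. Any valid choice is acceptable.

δ = ε/4

Let ε > 0. We need δ > 0 so that 0 < |s − 5| < δ implies |(-4s + 12) + 8| < ε.
|(-4s + 12) + 8| = |-4s + 20| = 4|s − 5|.
Thus it suffices that |s − 5| < ε/4.
Take δ = ε/4. If 0 < |s − 5| < δ then |(-4s + 12) + 8| = 4|s − 5| < 4·(ε/4) = ε.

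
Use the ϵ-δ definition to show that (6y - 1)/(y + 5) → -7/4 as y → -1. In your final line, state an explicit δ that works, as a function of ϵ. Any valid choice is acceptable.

δ = min(2, (8/31)ϵ)

Suppose ϵ > 0. We want δ > 0 with 0 < |y + 1| < δ ⇒ |(6y - 1)/(y + 5) + 7/4| < ϵ.
Combining over a common denominator, (6y - 1)/(y + 5) + 7/4 = [(6y - 1)·4 − (-7)·(y + 5)] / [4·(y + 5)] = 31(y + 1) / (4(y + 5)).
So |(6y - 1)/(y + 5) + 7/4| = 31|y + 1| / (4·|y + 5|).
Require δ ≤ 2, so |y + 5| ≥ |4| − |y + 1| > 4 − 2 = 2.
Hence |(6y - 1)/(y + 5) + 7/4| < 31|y + 1|/(4·2) = (31/8)|y + 1|, which is < ϵ once |y + 1| < (8/31)ϵ.
Take δ = min(2, (8/31)ϵ). Then 0 < |y + 1| < δ forces both bounds, so |(6y - 1)/(y + 5) + 7/4| < ϵ.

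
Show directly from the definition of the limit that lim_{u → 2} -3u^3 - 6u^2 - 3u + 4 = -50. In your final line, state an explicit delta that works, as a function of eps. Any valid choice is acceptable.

Let eps > 0. We want delta > 0 such that 0 < |u − 2| < delta implies |(-3u^3 - 6u^2 - 3u + 4) + 50| < eps.
(-3u^3 - 6u^2 - 3u + 4) + 50 = -3u^3 - 6u^2 - 3u + 54 = (u − 2)(-3u^2 - 12u - 27).
So |(-3u^3 - 6u^2 - 3u + 4) + 50| = |u − 2|·|-3u^2 - 12u - 27|.
Require delta ≤ 1. Then |u − 2| < 1 gives |u| < 3, and by the triangle inequality |-3u^2 - 12u - 27| ≤ 3·3^2 + 12·3 + 27 = 90.
Hence |(-3u^3 - 6u^2 - 3u + 4) + 50| ≤ 90|u − 2| < eps provided |u − 2| < eps/90.
Choosing delta = min(1, eps/90) ensures both conditions, hence |(-3u^3 - 6u^2 - 3u + 4) + 50| < eps.

delta = min(1, eps/90)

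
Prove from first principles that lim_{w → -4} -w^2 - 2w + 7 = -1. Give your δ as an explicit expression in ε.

Suppose ε > 0. We want δ > 0 such that 0 < |w + 4| < δ implies |(-w^2 - 2w + 7) + 1| < ε.
(-w^2 - 2w + 7) + 1 = -w^2 - 2w + 8 = (w + 4)(-w + 2).
So |(-w^2 - 2w + 7) + 1| = |w + 4|·|-w + 2|.
Assume first that |w + 4| < 1, so |w| < 5. Then |-w + 2| ≤ 5 + 2 = 7.
Hence |(-w^2 - 2w + 7) + 1| ≤ 7|w + 4| < ε provided |w + 4| < ε/7.
Choosing δ = min(1, ε/7) ensures both conditions, hence |(-w^2 - 2w + 7) + 1| < ε.

δ = min(1, ε/7)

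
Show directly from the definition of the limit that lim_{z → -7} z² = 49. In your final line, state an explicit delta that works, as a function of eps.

Suppose eps > 0. We seek delta > 0 with 0 < |z + 7| < delta ⇒ |z² − 49| < eps.
Factor: z² − 49 = (z + 7)(z - 7), so |z² − 49| = |z + 7|·|z - 7|.
Impose delta ≤ 1 so that |z| < 8; then |z - 7| ≤ 15.
Hence |z² − 49| ≤ 15|z + 7|, which is < eps once |z + 7| < eps/15.
Take delta = min(1, eps/15). If 0 < |z + 7| < delta then both bounds hold and |z² − 49| ≤ 15|z + 7| < 15·(eps/15) = eps.

delta = min(1, eps/15)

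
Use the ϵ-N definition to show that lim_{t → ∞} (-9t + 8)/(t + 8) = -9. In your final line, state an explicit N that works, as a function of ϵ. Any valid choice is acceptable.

Let ϵ > 0. We seek N > 0 such that t > N implies |(-9t + 8)/(t + 8) + 9| < ϵ.
(-9t + 8)/(t + 8) + 9 = ((-9t + 8) − (-9)(t + 8)) / ((t + 8)) = 80/((t + 8)).
For t > 0 we have t + 8 > t, so |(-9t + 8)/(t + 8) + 9| = 80/((t + 8)) < 80/(t) = 80/t.
Thus |(-9t + 8)/(t + 8) + 9| < ϵ whenever t > 80/ϵ.
Take N = 80/ϵ. If t > N then |(-9t + 8)/(t + 8) + 9| < 80/t < ϵ.

N = 80/ϵ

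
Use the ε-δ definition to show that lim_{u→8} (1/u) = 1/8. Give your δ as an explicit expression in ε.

Suppose ε > 0. We seek δ > 0 such that 0 < |u − 8| < δ implies |1/u − (1/8)| < ε.
|1/u − (1/8)| = |8 − u|/(8·|u|) = |u − 8|/(8|u|).
Restrict δ ≤ 4. Then |u − 8| < 4 gives |u| > 4, so 8|u| > 32.
Then |1/u − (1/8)| < |u − 8|/32, which is < ε when |u − 8| < 32ε.
Take δ = min(4, 32ε). Then 0 < |u − 8| < δ gives both |u − 8| < 4 and |u − 8| < 32ε, so |1/u − (1/8)| < ε.

δ = min(4, 32ε)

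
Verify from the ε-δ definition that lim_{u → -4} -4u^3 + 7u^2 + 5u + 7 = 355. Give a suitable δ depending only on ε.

δ = min(1, ε/302)

Let ε > 0. We want δ > 0 such that 0 < |u + 4| < δ implies |(-4u^3 + 7u^2 + 5u + 7) − 355| < ε.
(-4u^3 + 7u^2 + 5u + 7) − 355 = -4u^3 + 7u^2 + 5u - 348 = (u + 4)(-4u^2 + 23u - 87).
So |(-4u^3 + 7u^2 + 5u + 7) − 355| = |u + 4|·|-4u^2 + 23u - 87|.
Require δ ≤ 1. Then |u + 4| < 1 gives |u| < 5, and by the triangle inequality |-4u^2 + 23u - 87| ≤ 4·5^2 + 23·5 + 87 = 302.
Hence |(-4u^3 + 7u^2 + 5u + 7) − 355| ≤ 302|u + 4| < ε provided |u + 4| < ε/302.
Choosing δ = min(1, ε/302) ensures both conditions, hence |(-4u^3 + 7u^2 + 5u + 7) − 355| < ε.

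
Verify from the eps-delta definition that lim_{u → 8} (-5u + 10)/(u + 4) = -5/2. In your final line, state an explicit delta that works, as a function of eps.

Let eps > 0 be given. We want delta > 0 with 0 < |u − 8| < delta ⇒ |(-5u + 10)/(u + 4) + 5/2| < eps.
Combining over a common denominator, (-5u + 10)/(u + 4) + 5/2 = [(-5u + 10)·12 − (-30)·(u + 4)] / [12·(u + 4)] = -30(u − 8) / (12(u + 4)).
So |(-5u + 10)/(u + 4) + 5/2| = 30|u − 8| / (12·|u + 4|).
Restrict delta ≤ 6. Then |u − 8| < 6 gives |u + 4| = |(u − 8) + 12| ≥ 12 − 6 = 6.
Hence |(-5u + 10)/(u + 4) + 5/2| < 30|u − 8|/(12·6) = (5/12)|u − 8|, which is < eps once |u − 8| < (12/5)eps.
Take delta = min(6, (12/5)eps). Then 0 < |u − 8| < delta forces both bounds, so |(-5u + 10)/(u + 4) + 5/2| < eps.

delta = min(6, (12/5)eps)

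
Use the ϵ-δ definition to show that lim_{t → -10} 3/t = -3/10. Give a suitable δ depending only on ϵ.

Let ϵ > 0 be given. We seek δ > 0 such that 0 < |t + 10| < δ implies |3/t + 3/10| < ϵ.
|3/t + 3/10| = 3·|-10 − t|/(10·|t|) = 3|t + 10|/(10|t|).
Require δ ≤ 5 so that |t| > 10 − 5 = 5, hence 10|t| > 50.
Then |3/t + 3/10| < 3|t + 10|/50, which is < ϵ when |t + 10| < (50/3)ϵ.
Take δ = min(5, (50/3)ϵ). Then 0 < |t + 10| < δ gives both |t + 10| < 5 and |t + 10| < (50/3)ϵ, so |3/t + 3/10| < ϵ.

δ = min(5, (50/3)ϵ)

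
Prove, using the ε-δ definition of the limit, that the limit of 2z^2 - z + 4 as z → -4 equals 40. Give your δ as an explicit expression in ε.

Let ε > 0 be given. We want δ > 0 such that 0 < |z + 4| < δ implies |(2z^2 - z + 4) − 40| < ε.
(2z^2 - z + 4) − 40 = 2z^2 - z - 36 = (z + 4)(2z - 9).
So |(2z^2 - z + 4) − 40| = |z + 4|·|2z - 9|.
Require δ ≤ 1. Then |z + 4| < 1 gives |z| < 5, and by the triangle inequality |2z - 9| ≤ 2·5 + 9 = 19.
Hence |(2z^2 - z + 4) − 40| ≤ 19|z + 4| < ε provided |z + 4| < ε/19.
Take δ = min(1, ε/19). Then 0 < |z + 4| < δ gives both |z + 4| < 1 and |z + 4| < ε/19, so |(2z^2 - z + 4) − 40| < ε.

δ = min(1, ε/19)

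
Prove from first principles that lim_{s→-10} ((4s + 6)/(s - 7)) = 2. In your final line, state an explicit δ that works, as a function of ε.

Let ε > 0 be given. We want δ > 0 with 0 < |s + 10| < δ ⇒ |(4s + 6)/(s - 7) − 2| < ε.
Combining over a common denominator, (4s + 6)/(s - 7) − 2 = [(4s + 6)·(-17) − (-34)·(s - 7)] / [(-17)·(s - 7)] = -34(s + 10) / ((-17)(s - 7)).
So |(4s + 6)/(s - 7) − 2| = 34|s + 10| / (17·|s − 7|).
Require δ ≤ 17/2, so |s − 7| ≥ |-17| − |s + 10| > 17 − 17/2 = 17/2.
Hence |(4s + 6)/(s - 7) − 2| < 34|s + 10|/(17·(17/2)) = (4/17)|s + 10|, which is < ε once |s + 10| < (17/4)ε.
Take δ = min(17/2, (17/4)ε). Then 0 < |s + 10| < δ forces both bounds, so |(4s + 6)/(s - 7) − 2| < ε.

δ = min(17/2, (17/4)ε)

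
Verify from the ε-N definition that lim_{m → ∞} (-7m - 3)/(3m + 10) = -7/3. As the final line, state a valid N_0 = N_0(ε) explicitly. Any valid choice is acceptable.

Suppose ε > 0. For m ≥ 1, |(-7m - 3)/(3m + 10) + 7/3| = |61|/(3(3m + 10)) = 61/(3(3m + 10)).
Since 3m + 10 ≥ 3m for m ≥ 1, this is ≤ 61/(3·3m) = (61/9)/m.
So |(-7m - 3)/(3m + 10) + 7/3| < ε whenever m > (61/9)/ε.
Take N_0 = (61/9)/ε. If m > N_0 then |(-7m - 3)/(3m + 10) + 7/3| ≤ (61/9)/m < ε.

N_0 = (61/9)/ε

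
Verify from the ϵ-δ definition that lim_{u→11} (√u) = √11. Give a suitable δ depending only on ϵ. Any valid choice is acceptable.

δ = min(11, √11·ϵ)

Let ϵ > 0 be given. We want δ > 0 such that 0 < |u − 11| < δ implies |√u − √11| < ϵ.
Multiplying by the conjugate, |√u − √11| = |u − 11|/(√u + √11).
Restrict δ ≤ 11 so that |u − 11| < 11 forces u > 0, and then √u + √11 > √11.
Hence |√u − √11| < |u − 11|/√11, which is < ϵ once |u − 11| < √11·ϵ.
Take δ = min(11, √11·ϵ). If 0 < |u − 11| < δ then u > 0 and |√u − √11| < |u − 11|/√11 < ϵ.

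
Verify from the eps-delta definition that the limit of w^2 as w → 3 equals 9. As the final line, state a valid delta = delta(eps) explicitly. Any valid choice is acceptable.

Let eps > 0. We seek delta > 0 with 0 < |w − 3| < delta ⇒ |w^2 − 9| < eps.
Factor: w^2 − 9 = (w − 3)(w + 3), so |w^2 − 9| = |w − 3|·|w + 3|.
Restrict delta ≤ 1. Then |w − 3| < 1 gives |w| < 4, so by the triangle inequality |w + 3| ≤ 4 + 3 = 7.
Hence |w^2 − 9| ≤ 7|w − 3|, which is < eps once |w − 3| < eps/7.
Take delta = min(1, eps/7). If 0 < |w − 3| < delta then both bounds hold and |w^2 − 9| ≤ 7|w − 3| < 7·(eps/7) = eps.

delta = min(1, eps/7)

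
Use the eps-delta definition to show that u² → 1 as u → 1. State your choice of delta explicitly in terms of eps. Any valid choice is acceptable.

delta = min(1, eps/3)

Fix eps > 0. We seek delta > 0 with 0 < |u − 1| < delta ⇒ |u² − 1| < eps.
Factor: u² − 1 = (u − 1)(u + 1), so |u² − 1| = |u − 1|·|u + 1|.
Restrict delta ≤ 1. Then |u − 1| < 1 gives |u| < 2, so by the triangle inequality |u + 1| ≤ 2 + 1 = 3.
Hence |u² − 1| ≤ 3|u − 1|, which is < eps once |u − 1| < eps/3.
Take delta = min(1, eps/3). If 0 < |u − 1| < delta then both bounds hold and |u² − 1| ≤ 3|u − 1| < 3·(eps/3) = eps.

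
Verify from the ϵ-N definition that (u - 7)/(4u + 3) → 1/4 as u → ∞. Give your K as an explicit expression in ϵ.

Fix ϵ > 0. We seek K > 0 such that u > K implies |(u - 7)/(4u + 3) − (1/4)| < ϵ.
(u - 7)/(4u + 3) − (1/4) = (4(u - 7) − (4u + 3)) / (4(4u + 3)) = -31/(4(4u + 3)).
For u > 0 we have 4u + 3 > 4u, so |(u - 7)/(4u + 3) − (1/4)| = 31/(4(4u + 3)) < 31/(4·4u) = (31/16)/u.
Thus |(u - 7)/(4u + 3) − (1/4)| < ϵ whenever u > (31/16)/ϵ.
Take K = (31/16)/ϵ. If u > K then |(u - 7)/(4u + 3) − (1/4)| < (31/16)/u < ϵ.

K = (31/16)/ϵ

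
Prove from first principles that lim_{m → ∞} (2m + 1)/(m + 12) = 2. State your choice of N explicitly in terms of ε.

Suppose ε > 0. For m ≥ 1, |(2m + 1)/(m + 12) − 2| = |-23|/((m + 12)) = 23/((m + 12)).
Since m + 12 ≥ m for m ≥ 1, this is ≤ 23/(m) = 23/m.
So |(2m + 1)/(m + 12) − 2| < ε whenever m > 23/ε.
Take N = 23/ε. If m > N then |(2m + 1)/(m + 12) − 2| ≤ 23/m < ε.

N = 23/ε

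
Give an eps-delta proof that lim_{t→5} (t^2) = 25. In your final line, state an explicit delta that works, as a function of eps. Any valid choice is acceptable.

Let eps > 0 be given. We seek delta > 0 with 0 < |t − 5| < delta ⇒ |t^2 − 25| < eps.
Factor: t^2 − 25 = (t − 5)(t + 5), so |t^2 − 25| = |t − 5|·|t + 5|.
Impose delta ≤ 1 so that |t| < 6; then |t + 5| ≤ 11.
Hence |t^2 − 25| ≤ 11|t − 5|, which is < eps once |t − 5| < eps/11.
Take delta = min(1, eps/11). If 0 < |t − 5| < delta then both bounds hold and |t^2 − 25| ≤ 11|t − 5| < 11·(eps/11) = eps.

delta = min(1, eps/11)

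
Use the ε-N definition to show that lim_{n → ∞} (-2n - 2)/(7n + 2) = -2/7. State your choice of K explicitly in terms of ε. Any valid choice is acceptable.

K = (10/49)/ε

Let ε > 0 be given. For n ≥ 1, |(-2n - 2)/(7n + 2) + 2/7| = |-10|/(7(7n + 2)) = 10/(7(7n + 2)).
Since 7n + 2 ≥ 7n for n ≥ 1, this is ≤ 10/(7·7n) = (10/49)/n.
So |(-2n - 2)/(7n + 2) + 2/7| < ε whenever n > (10/49)/ε.
Take K = (10/49)/ε. If n > K then |(-2n - 2)/(7n + 2) + 2/7| ≤ (10/49)/n < ε.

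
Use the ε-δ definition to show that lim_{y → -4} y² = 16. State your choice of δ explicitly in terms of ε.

Fix ε > 0. We seek δ > 0 with 0 < |y + 4| < δ ⇒ |y² − 16| < ε.
Factor: y² − 16 = (y + 4)(y - 4), so |y² − 16| = |y + 4|·|y - 4|.
Impose δ ≤ 2 so that |y| < 6; then |y - 4| ≤ 10.
Hence |y² − 16| ≤ 10|y + 4|, which is < ε once |y + 4| < ε/10.
Take δ = min(2, ε/10). If 0 < |y + 4| < δ then both bounds hold and |y² − 16| ≤ 10|y + 4| < 10·(ε/10) = ε.

δ = min(2, ε/10)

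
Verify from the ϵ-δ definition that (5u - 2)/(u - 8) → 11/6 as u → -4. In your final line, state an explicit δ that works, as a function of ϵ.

Fix ϵ > 0. We want δ > 0 with 0 < |u + 4| < δ ⇒ |(5u - 2)/(u - 8) − (11/6)| < ϵ.
Combining over a common denominator, (5u - 2)/(u - 8) − (11/6) = [(5u - 2)·(-12) − (-22)·(u - 8)] / [(-12)·(u - 8)] = -38(u + 4) / ((-12)(u - 8)).
So |(5u - 2)/(u - 8) − (11/6)| = 38|u + 4| / (12·|u − 8|).
Require δ ≤ 6, so |u − 8| ≥ |-12| − |u + 4| > 12 − 6 = 6.
Hence |(5u - 2)/(u - 8) − (11/6)| < 38|u + 4|/(12·6) = (19/36)|u + 4|, which is < ϵ once |u + 4| < (36/19)ϵ.
Take δ = min(6, (36/19)ϵ). Then 0 < |u + 4| < δ forces both bounds, so |(5u - 2)/(u - 8) − (11/6)| < ϵ.

δ = min(6, (36/19)ϵ)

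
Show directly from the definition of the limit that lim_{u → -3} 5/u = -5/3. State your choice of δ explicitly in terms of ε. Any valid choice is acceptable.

Let ε > 0. We seek δ > 0 such that 0 < |u + 3| < δ implies |5/u + 5/3| < ε.
|5/u + 5/3| = 5·|-3 − u|/(3·|u|) = 5|u + 3|/(3|u|).
Restrict δ ≤ 3/2. Then |u + 3| < 3/2 gives |u| > 3/2, so 3|u| > 9/2.
Then |5/u + 5/3| < 5|u + 3|/(9/2), which is < ε when |u + 3| < (9/10)ε.
Take δ = min(3/2, (9/10)ε). Then 0 < |u + 3| < δ gives both |u + 3| < 3/2 and |u + 3| < (9/10)ε, so |5/u + 5/3| < ε.

δ = min(3/2, (9/10)ε)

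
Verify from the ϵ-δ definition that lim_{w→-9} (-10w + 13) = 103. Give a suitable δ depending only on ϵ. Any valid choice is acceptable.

Suppose ϵ > 0. We need δ > 0 so that 0 < |w + 9| < δ implies |(-10w + 13) − 103| < ϵ.
Since (-10w + 13) − 103 = -10(w + 9), we have |(-10w + 13) − 103| = 10|w + 9|.
So 10|w + 9| < ϵ exactly when |w + 9| < ϵ/10.
Take δ = ϵ/10. If 0 < |w + 9| < δ then |(-10w + 13) − 103| = 10|w + 9| < 10·(ϵ/10) = ϵ.

δ = ϵ/10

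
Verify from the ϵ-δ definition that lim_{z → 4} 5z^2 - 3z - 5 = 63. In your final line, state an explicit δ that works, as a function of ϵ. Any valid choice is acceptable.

Fix ϵ > 0. We want δ > 0 such that 0 < |z − 4| < δ implies |(5z^2 - 3z - 5) − 63| < ϵ.
(5z^2 - 3z - 5) − 63 = 5z^2 - 3z - 68 = (z − 4)(5z + 17).
So |(5z^2 - 3z - 5) − 63| = |z − 4|·|5z + 17|.
Assume first that |z − 4| < 2, so |z| < 6. Then |5z + 17| ≤ 5·6 + 17 = 47.
Hence |(5z^2 - 3z - 5) − 63| ≤ 47|z − 4| < ϵ provided |z − 4| < ϵ/47.
Take δ = min(2, ϵ/47). Then 0 < |z − 4| < δ gives both |z − 4| < 2 and |z − 4| < ϵ/47, so |(5z^2 - 3z - 5) − 63| < ϵ.

δ = min(2, ϵ/47)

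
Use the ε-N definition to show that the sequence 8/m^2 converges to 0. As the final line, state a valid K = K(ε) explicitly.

Let ε > 0. For m ≥ 1, |8/m^2 − 0| = 8/m^2.
8/m^2 < ε ⇔ m^2 > 8/ε ⇔ m > (8/ε)^{1/2}.
Take K = (8/ε)^{1/2}. Then m > K implies 8/m^2 < ε.

K = (8/ε)^{1/2}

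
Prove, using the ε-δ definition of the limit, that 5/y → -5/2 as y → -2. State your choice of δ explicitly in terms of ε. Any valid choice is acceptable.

Suppose ε > 0. We seek δ > 0 such that 0 < |y + 2| < δ implies |5/y + 5/2| < ε.
|5/y + 5/2| = 5·|-2 − y|/(2·|y|) = 5|y + 2|/(2|y|).
Restrict δ ≤ 1. Then |y + 2| < 1 gives |y| > 1, so 2|y| > 2.
Then |5/y + 5/2| < 5|y + 2|/2, which is < ε when |y + 2| < (2/5)ε.
Take δ = min(1, (2/5)ε). Then 0 < |y + 2| < δ gives both |y + 2| < 1 and |y + 2| < (2/5)ε, so |5/y + 5/2| < ε.

δ = min(1, (2/5)ε)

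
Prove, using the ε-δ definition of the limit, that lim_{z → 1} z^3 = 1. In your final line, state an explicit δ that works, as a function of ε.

Fix ε > 0. We seek δ > 0 with 0 < |z − 1| < δ ⇒ |z^3 − 1| < ε.
Factor: z^3 − 1 = (z − 1)(z^2 + z + 1), so |z^3 − 1| = |z − 1|·|z^2 + z + 1|.
Restrict δ ≤ 2. Then |z − 1| < 2 gives |z| < 3, so by the triangle inequality |z^2 + z + 1| ≤ 3^2 + 3 + 1 = 13.
Hence |z^3 − 1| ≤ 13|z − 1|, which is < ε once |z − 1| < ε/13.
Take δ = min(2, ε/13). If 0 < |z − 1| < δ then both bounds hold and |z^3 − 1| ≤ 13|z − 1| < 13·(ε/13) = ε.

δ = min(2, ε/13)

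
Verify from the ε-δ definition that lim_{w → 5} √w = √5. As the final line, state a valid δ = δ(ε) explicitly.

δ = min(5, √5·ε)

Let ε > 0. We want δ > 0 such that 0 < |w − 5| < δ implies |√w − √5| < ε.
Multiplying by the conjugate, |√w − √5| = |w − 5|/(√w + √5).
Restrict δ ≤ 5 so that |w − 5| < 5 forces w > 0, and then √w + √5 > √5.
Hence |√w − √5| < |w − 5|/√5, which is < ε once |w − 5| < √5·ε.
Take δ = min(5, √5·ε). If 0 < |w − 5| < δ then w > 0 and |√w − √5| < |w − 5|/√5 < ε.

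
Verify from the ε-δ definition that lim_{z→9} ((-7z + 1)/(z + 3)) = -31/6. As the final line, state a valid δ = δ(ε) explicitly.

Suppose ε > 0. We want δ > 0 with 0 < |z − 9| < δ ⇒ |(-7z + 1)/(z + 3) + 31/6| < ε.
Combining over a common denominator, (-7z + 1)/(z + 3) + 31/6 = [(-7z + 1)·12 − (-62)·(z + 3)] / [12·(z + 3)] = -22(z − 9) / (12(z + 3)).
So |(-7z + 1)/(z + 3) + 31/6| = 22|z − 9| / (12·|z + 3|).
Require δ ≤ 6, so |z + 3| ≥ |12| − |z − 9| > 12 − 6 = 6.
Hence |(-7z + 1)/(z + 3) + 31/6| < 22|z − 9|/(12·6) = (11/36)|z − 9|, which is < ε once |z − 9| < (36/11)ε.
Take δ = min(6, (36/11)ε). Then 0 < |z − 9| < δ forces both bounds, so |(-7z + 1)/(z + 3) + 31/6| < ε.

δ = min(6, (36/11)ε)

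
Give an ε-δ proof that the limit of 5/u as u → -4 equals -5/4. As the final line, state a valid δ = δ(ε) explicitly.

Suppose ε > 0. We seek δ > 0 such that 0 < |u + 4| < δ implies |5/u + 5/4| < ε.
|5/u + 5/4| = 5·|-4 − u|/(4·|u|) = 5|u + 4|/(4|u|).
Restrict δ ≤ 2. Then |u + 4| < 2 gives |u| > 2, so 4|u| > 8.
Then |5/u + 5/4| < 5|u + 4|/8, which is < ε when |u + 4| < (8/5)ε.
Take δ = min(2, (8/5)ε). Then 0 < |u + 4| < δ gives both |u + 4| < 2 and |u + 4| < (8/5)ε, so |5/u + 5/4| < ε.

δ = min(2, (8/5)ε)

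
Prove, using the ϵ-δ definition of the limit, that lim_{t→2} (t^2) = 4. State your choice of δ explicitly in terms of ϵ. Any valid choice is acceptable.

δ = min(1, ϵ/5)

Suppose ϵ > 0. We seek δ > 0 with 0 < |t − 2| < δ ⇒ |t^2 − 4| < ϵ.
Factor: t^2 − 4 = (t − 2)(t + 2), so |t^2 − 4| = |t − 2|·|t + 2|.
Restrict δ ≤ 1. Then |t − 2| < 1 gives |t| < 3, so by the triangle inequality |t + 2| ≤ 3 + 2 = 5.
Hence |t^2 − 4| ≤ 5|t − 2|, which is < ϵ once |t − 2| < ϵ/5.
Take δ = min(1, ϵ/5). If 0 < |t − 2| < δ then both bounds hold and |t^2 − 4| ≤ 5|t − 2| < 5·(ϵ/5) = ϵ.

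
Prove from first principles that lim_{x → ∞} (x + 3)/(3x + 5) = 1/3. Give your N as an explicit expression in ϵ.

Let ϵ > 0. We seek N > 0 such that x > N implies |(x + 3)/(3x + 5) − (1/3)| < ϵ.
(x + 3)/(3x + 5) − (1/3) = (3(x + 3) − (3x + 5)) / (3(3x + 5)) = 4/(3(3x + 5)).
For x > 0 we have 3x + 5 > 3x, so |(x + 3)/(3x + 5) − (1/3)| = 4/(3(3x + 5)) < 4/(3·3x) = (4/9)/x.
Thus |(x + 3)/(3x + 5) − (1/3)| < ϵ whenever x > (4/9)/ϵ.
Take N = (4/9)/ϵ. If x > N then |(x + 3)/(3x + 5) − (1/3)| < (4/9)/x < ϵ.

N = (4/9)/ϵ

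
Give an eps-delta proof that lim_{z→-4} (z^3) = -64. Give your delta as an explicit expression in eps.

delta = min(2, eps/76)

Suppose eps > 0. We seek delta > 0 with 0 < |z + 4| < delta ⇒ |z^3 + 64| < eps.
Factor: z^3 + 64 = (z + 4)(z^2 - 4z + 16), so |z^3 + 64| = |z + 4|·|z^2 - 4z + 16|.
Impose delta ≤ 2 so that |z| < 6; then |z^2 - 4z + 16| ≤ 76.
Hence |z^3 + 64| ≤ 76|z + 4|, which is < eps once |z + 4| < eps/76.
Take delta = min(2, eps/76). If 0 < |z + 4| < delta then both bounds hold and |z^3 + 64| ≤ 76|z + 4| < 76·(eps/76) = eps.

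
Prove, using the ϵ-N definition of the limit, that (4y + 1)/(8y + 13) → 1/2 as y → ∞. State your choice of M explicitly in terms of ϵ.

M = (11/16)/ϵ

Let ϵ > 0 be given. We seek M > 0 such that y > M implies |(4y + 1)/(8y + 13) − (1/2)| < ϵ.
(4y + 1)/(8y + 13) − (1/2) = (8(4y + 1) − 4(8y + 13)) / (8(8y + 13)) = -44/(8(8y + 13)).
For y > 0 we have 8y + 13 > 8y, so |(4y + 1)/(8y + 13) − (1/2)| = 44/(8(8y + 13)) < 44/(8·8y) = (11/16)/y.
Thus |(4y + 1)/(8y + 13) − (1/2)| < ϵ whenever y > (11/16)/ϵ.
Take M = (11/16)/ϵ. If y > M then |(4y + 1)/(8y + 13) − (1/2)| < (11/16)/y < ϵ.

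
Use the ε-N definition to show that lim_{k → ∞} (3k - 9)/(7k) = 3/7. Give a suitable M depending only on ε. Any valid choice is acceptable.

M = (9/7)/ε

Let ε > 0. For k ≥ 1, |(3k - 9)/(7k) − (3/7)| = |-63|/(7(7k)) = 63/(7(7k)).
Since 7k ≥ 7k for k ≥ 1, this is ≤ 63/(7·7k) = (9/7)/k.
So |(3k - 9)/(7k) − (3/7)| < ε whenever k > (9/7)/ε.
Take M = (9/7)/ε. If k > M then |(3k - 9)/(7k) − (3/7)| ≤ (9/7)/k < ε.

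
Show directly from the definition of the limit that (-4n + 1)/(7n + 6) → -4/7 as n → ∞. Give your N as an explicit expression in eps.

Let eps > 0 be given. For n ≥ 1, |(-4n + 1)/(7n + 6) + 4/7| = |31|/(7(7n + 6)) = 31/(7(7n + 6)).
Since 7n + 6 ≥ 7n for n ≥ 1, this is ≤ 31/(7·7n) = (31/49)/n.
So |(-4n + 1)/(7n + 6) + 4/7| < eps whenever n > (31/49)/eps.
Take N = (31/49)/eps. If n > N then |(-4n + 1)/(7n + 6) + 4/7| ≤ (31/49)/n < eps.

N = (31/49)/eps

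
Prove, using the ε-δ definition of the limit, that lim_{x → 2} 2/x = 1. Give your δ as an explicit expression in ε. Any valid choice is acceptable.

δ = min(1, ε)

Let ε > 0 be given. We seek δ > 0 such that 0 < |x − 2| < δ implies |2/x − 1| < ε.
|2/x − 1| = 2·|2 − x|/(2·|x|) = 2|x − 2|/(2|x|).
Restrict δ ≤ 1. Then |x − 2| < 1 gives |x| > 1, so 2|x| > 2.
Then |2/x − 1| < 2|x − 2|/2, which is < ε when |x − 2| < ε.
Take δ = min(1, ε). Then 0 < |x − 2| < δ gives both |x − 2| < 1 and |x − 2| < ε, so |2/x − 1| < ε.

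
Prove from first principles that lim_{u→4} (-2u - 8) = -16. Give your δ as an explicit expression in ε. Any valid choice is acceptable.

δ = ε/2

Fix ε > 0. We need δ > 0 so that 0 < |u − 4| < δ implies |(-2u - 8) + 16| < ε.
Since (-2u - 8) + 16 = -2(u − 4), we have |(-2u - 8) + 16| = 2|u − 4|.
So 2|u − 4| < ε exactly when |u − 4| < ε/2.
Choosing δ = ε/2 gives |(-2u - 8) + 16| = 2|u − 4| < ε whenever |u − 4| < δ.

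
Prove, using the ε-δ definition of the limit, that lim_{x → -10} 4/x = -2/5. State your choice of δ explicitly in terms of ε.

δ = min(5, (25/2)ε)

Let ε > 0 be given. We seek δ > 0 such that 0 < |x + 10| < δ implies |4/x + 2/5| < ε.
|4/x + 2/5| = 4·|-10 − x|/(10·|x|) = 4|x + 10|/(10|x|).
Require δ ≤ 5 so that |x| > 10 − 5 = 5, hence 10|x| > 50.
Then |4/x + 2/5| < 4|x + 10|/50, which is < ε when |x + 10| < (25/2)ε.
Take δ = min(5, (25/2)ε). Then 0 < |x + 10| < δ gives both |x + 10| < 5 and |x + 10| < (25/2)ε, so |4/x + 2/5| < ε.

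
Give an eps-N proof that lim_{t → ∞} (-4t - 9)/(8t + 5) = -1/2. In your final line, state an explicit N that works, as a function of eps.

N = (13/16)/eps

Fix eps > 0. We seek N > 0 such that t > N implies |(-4t - 9)/(8t + 5) + 1/2| < eps.
(-4t - 9)/(8t + 5) + 1/2 = (8(-4t - 9) − (-4)(8t + 5)) / (8(8t + 5)) = -52/(8(8t + 5)).
For t > 0 we have 8t + 5 > 8t, so |(-4t - 9)/(8t + 5) + 1/2| = 52/(8(8t + 5)) < 52/(8·8t) = (13/16)/t.
Thus |(-4t - 9)/(8t + 5) + 1/2| < eps whenever t > (13/16)/eps.
Take N = (13/16)/eps. If t > N then |(-4t - 9)/(8t + 5) + 1/2| < (13/16)/t < eps.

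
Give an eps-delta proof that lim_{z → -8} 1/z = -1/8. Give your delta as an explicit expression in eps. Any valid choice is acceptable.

delta = min(4, 32eps)

Fix eps > 0. We seek delta > 0 such that 0 < |z + 8| < delta implies |1/z + 1/8| < eps.
|1/z + 1/8| = |-8 − z|/(8·|z|) = |z + 8|/(8|z|).
Require delta ≤ 4 so that |z| > 8 − 4 = 4, hence 8|z| > 32.
Then |1/z + 1/8| < |z + 8|/32, which is < eps when |z + 8| < 32eps.
Take delta = min(4, 32eps). Then 0 < |z + 8| < delta gives both |z + 8| < 4 and |z + 8| < 32eps, so |1/z + 1/8| < eps.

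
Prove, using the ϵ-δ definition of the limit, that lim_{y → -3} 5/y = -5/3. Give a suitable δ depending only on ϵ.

Suppose ϵ > 0. We seek δ > 0 such that 0 < |y + 3| < δ implies |5/y + 5/3| < ϵ.
|5/y + 5/3| = 5·|-3 − y|/(3·|y|) = 5|y + 3|/(3|y|).
Require δ ≤ 3/2 so that |y| > 3 − 3/2 = 3/2, hence 3|y| > 9/2.
Then |5/y + 5/3| < 5|y + 3|/(9/2), which is < ϵ when |y + 3| < (9/10)ϵ.
Take δ = min(3/2, (9/10)ϵ). Then 0 < |y + 3| < δ gives both |y + 3| < 3/2 and |y + 3| < (9/10)ϵ, so |5/y + 5/3| < ϵ.

δ = min(3/2, (9/10)ϵ)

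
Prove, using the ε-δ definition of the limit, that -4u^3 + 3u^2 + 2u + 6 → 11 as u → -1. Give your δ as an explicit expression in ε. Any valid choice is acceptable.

δ = min(1, ε/35)

Let ε > 0. We want δ > 0 such that 0 < |u + 1| < δ implies |(-4u^3 + 3u^2 + 2u + 6) − 11| < ε.
(-4u^3 + 3u^2 + 2u + 6) − 11 = -4u^3 + 3u^2 + 2u - 5 = (u + 1)(-4u^2 + 7u - 5).
So |(-4u^3 + 3u^2 + 2u + 6) − 11| = |u + 1|·|-4u^2 + 7u - 5|.
Assume first that |u + 1| < 1, so |u| < 2. Then |-4u^2 + 7u - 5| ≤ 4·2^2 + 7·2 + 5 = 35.
Hence |(-4u^3 + 3u^2 + 2u + 6) − 11| ≤ 35|u + 1| < ε provided |u + 1| < ε/35.
Take δ = min(1, ε/35). Then 0 < |u + 1| < δ gives both |u + 1| < 1 and |u + 1| < ε/35, so |(-4u^3 + 3u^2 + 2u + 6) − 11| < ε.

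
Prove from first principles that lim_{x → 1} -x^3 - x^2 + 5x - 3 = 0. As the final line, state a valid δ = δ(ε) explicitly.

Let ε > 0. We want δ > 0 such that 0 < |x − 1| < δ implies |(-x^3 - x^2 + 5x - 3)| < ε.
(-x^3 - x^2 + 5x - 3) = -x^3 - x^2 + 5x - 3 = (x − 1)(-x^2 - 2x + 3).
So |(-x^3 - x^2 + 5x - 3)| = |x − 1|·|-x^2 - 2x + 3|.
Assume first that |x − 1| < 1, so |x| < 2. Then |-x^2 - 2x + 3| ≤ 2^2 + 2·2 + 3 = 11.
Hence |(-x^3 - x^2 + 5x - 3)| ≤ 11|x − 1| < ε provided |x − 1| < ε/11.
Take δ = min(1, ε/11). Then 0 < |x − 1| < δ gives both |x − 1| < 1 and |x − 1| < ε/11, so |(-x^3 - x^2 + 5x - 3)| < ε.

δ = min(1, ε/11)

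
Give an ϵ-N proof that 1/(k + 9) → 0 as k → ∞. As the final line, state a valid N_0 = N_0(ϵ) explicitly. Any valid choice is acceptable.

N_0 = 1/ϵ

Let ϵ > 0 be given. For k ≥ 1, |1/(k + 9) − 0| = 1/(k + 9) ≤ 1/k.
We need 1/k < ϵ, i.e. k > 1/ϵ.
Take N_0 = 1/ϵ. If k > N_0 then |1/(k + 9)| ≤ 1/k < ϵ.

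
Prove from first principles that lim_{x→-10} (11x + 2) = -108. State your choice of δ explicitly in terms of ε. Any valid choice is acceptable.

Suppose ε > 0. We need δ > 0 so that 0 < |x + 10| < δ implies |(11x + 2) + 108| < ε.
|(11x + 2) + 108| = |11x + 110| = 11|x + 10|.
So 11|x + 10| < ε exactly when |x + 10| < ε/11.
Take δ = ε/11. If 0 < |x + 10| < δ then |(11x + 2) + 108| = 11|x + 10| < 11·(ε/11) = ε.

δ = ε/11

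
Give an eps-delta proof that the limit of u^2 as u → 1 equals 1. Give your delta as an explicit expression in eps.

delta = min(1, eps/3)

Fix eps > 0. We seek delta > 0 with 0 < |u − 1| < delta ⇒ |u^2 − 1| < eps.
Factor: u^2 − 1 = (u − 1)(u + 1), so |u^2 − 1| = |u − 1|·|u + 1|.
Impose delta ≤ 1 so that |u| < 2; then |u + 1| ≤ 3.
Hence |u^2 − 1| ≤ 3|u − 1|, which is < eps once |u − 1| < eps/3.
Take delta = min(1, eps/3). If 0 < |u − 1| < delta then both bounds hold and |u^2 − 1| ≤ 3|u − 1| < 3·(eps/3) = eps.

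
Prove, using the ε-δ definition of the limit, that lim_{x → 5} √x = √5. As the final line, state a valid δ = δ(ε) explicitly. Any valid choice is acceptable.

Fix ε > 0. We want δ > 0 such that 0 < |x − 5| < δ implies |√x − √5| < ε.
Rationalise: √x − √5 = (x − 5)/(√x + √5), so |√x − √5| = |x − 5|/(√x + √5).
Restrict δ ≤ 5 so that |x − 5| < 5 forces x > 0, and then √x + √5 > √5.
Hence |√x − √5| < |x − 5|/√5, which is < ε once |x − 5| < √5·ε.
Take δ = min(5, √5·ε). If 0 < |x − 5| < δ then x > 0 and |√x − √5| < |x − 5|/√5 < ε.

δ = min(5, √5·ε)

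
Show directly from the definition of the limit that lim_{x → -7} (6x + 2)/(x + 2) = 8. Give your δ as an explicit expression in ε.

δ = min(5/2, (5/4)ε)

Fix ε > 0. We want δ > 0 with 0 < |x + 7| < δ ⇒ |(6x + 2)/(x + 2) − 8| < ε.
Combining over a common denominator, (6x + 2)/(x + 2) − 8 = [(6x + 2)·(-5) − (-40)·(x + 2)] / [(-5)·(x + 2)] = 10(x + 7) / ((-5)(x + 2)).
So |(6x + 2)/(x + 2) − 8| = 10|x + 7| / (5·|x + 2|).
Require δ ≤ 5/2, so |x + 2| ≥ |-5| − |x + 7| > 5 − 5/2 = 5/2.
Hence |(6x + 2)/(x + 2) − 8| < 10|x + 7|/(5·(5/2)) = (4/5)|x + 7|, which is < ε once |x + 7| < (5/4)ε.
Take δ = min(5/2, (5/4)ε). Then 0 < |x + 7| < δ forces both bounds, so |(6x + 2)/(x + 2) − 8| < ε.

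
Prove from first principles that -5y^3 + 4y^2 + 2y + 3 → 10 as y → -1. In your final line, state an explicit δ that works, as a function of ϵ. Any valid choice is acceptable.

δ = min(1, ϵ/45)

Let ϵ > 0. We want δ > 0 such that 0 < |y + 1| < δ implies |(-5y^3 + 4y^2 + 2y + 3) − 10| < ϵ.
(-5y^3 + 4y^2 + 2y + 3) − 10 = -5y^3 + 4y^2 + 2y - 7 = (y + 1)(-5y^2 + 9y - 7).
So |(-5y^3 + 4y^2 + 2y + 3) − 10| = |y + 1|·|-5y^2 + 9y - 7|.
Assume first that |y + 1| < 1, so |y| < 2. Then |-5y^2 + 9y - 7| ≤ 5·2^2 + 9·2 + 7 = 45.
Hence |(-5y^3 + 4y^2 + 2y + 3) − 10| ≤ 45|y + 1| < ϵ provided |y + 1| < ϵ/45.
Take δ = min(1, ϵ/45). Then 0 < |y + 1| < δ gives both |y + 1| < 1 and |y + 1| < ϵ/45, so |(-5y^3 + 4y^2 + 2y + 3) − 10| < ϵ.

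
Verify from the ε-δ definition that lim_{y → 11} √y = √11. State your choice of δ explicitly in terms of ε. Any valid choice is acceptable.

Fix ε > 0. We want δ > 0 such that 0 < |y − 11| < δ implies |√y − √11| < ε.
Rationalise: √y − √11 = (y − 11)/(√y + √11), so |√y − √11| = |y − 11|/(√y + √11).
Restrict δ ≤ 11 so that |y − 11| < 11 forces y > 0, and then √y + √11 > √11.
Hence |√y − √11| < |y − 11|/√11, which is < ε once |y − 11| < √11·ε.
Take δ = min(11, √11·ε). If 0 < |y − 11| < δ then y > 0 and |√y − √11| < |y − 11|/√11 < ε.

δ = min(11, √11·ε)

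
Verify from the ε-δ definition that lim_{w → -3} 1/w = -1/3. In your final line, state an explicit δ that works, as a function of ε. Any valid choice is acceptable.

Suppose ε > 0. We seek δ > 0 such that 0 < |w + 3| < δ implies |1/w + 1/3| < ε.
|1/w + 1/3| = |-3 − w|/(3·|w|) = |w + 3|/(3|w|).
Restrict δ ≤ 3/2. Then |w + 3| < 3/2 gives |w| > 3/2, so 3|w| > 9/2.
Then |1/w + 1/3| < |w + 3|/(9/2), which is < ε when |w + 3| < (9/2)ε.
Take δ = min(3/2, (9/2)ε). Then 0 < |w + 3| < δ gives both |w + 3| < 3/2 and |w + 3| < (9/2)ε, so |1/w + 1/3| < ε.

δ = min(3/2, (9/2)ε)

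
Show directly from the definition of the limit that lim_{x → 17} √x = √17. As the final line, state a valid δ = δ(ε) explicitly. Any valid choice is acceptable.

δ = min(17, √17·ε)

Let ε > 0. We want δ > 0 such that 0 < |x − 17| < δ implies |√x − √17| < ε.
Rationalise: √x − √17 = (x − 17)/(√x + √17), so |√x − √17| = |x − 17|/(√x + √17).
Restrict δ ≤ 17 so that |x − 17| < 17 forces x > 0, and then √x + √17 > √17.
Hence |√x − √17| < |x − 17|/√17, which is < ε once |x − 17| < √17·ε.
Take δ = min(17, √17·ε). If 0 < |x − 17| < δ then x > 0 and |√x − √17| < |x − 17|/√17 < ε.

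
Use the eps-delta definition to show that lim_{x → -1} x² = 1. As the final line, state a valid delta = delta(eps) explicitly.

delta = min(1, eps/3)

Fix eps > 0. We seek delta > 0 with 0 < |x + 1| < delta ⇒ |x² − 1| < eps.
Factor: x² − 1 = (x + 1)(x - 1), so |x² − 1| = |x + 1|·|x - 1|.
Restrict delta ≤ 1. Then |x + 1| < 1 gives |x| < 2, so by the triangle inequality |x - 1| ≤ 2 + 1 = 3.
Hence |x² − 1| ≤ 3|x + 1|, which is < eps once |x + 1| < eps/3.
Take delta = min(1, eps/3). If 0 < |x + 1| < delta then both bounds hold and |x² − 1| ≤ 3|x + 1| < 3·(eps/3) = eps.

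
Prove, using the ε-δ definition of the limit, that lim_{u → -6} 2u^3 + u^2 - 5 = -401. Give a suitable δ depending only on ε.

Suppose ε > 0. We want δ > 0 such that 0 < |u + 6| < δ implies |(2u^3 + u^2 - 5) + 401| < ε.
(2u^3 + u^2 - 5) + 401 = 2u^3 + u^2 + 396 = (u + 6)(2u^2 - 11u + 66).
So |(2u^3 + u^2 - 5) + 401| = |u + 6|·|2u^2 - 11u + 66|.
Assume first that |u + 6| < 2, so |u| < 8. Then |2u^2 - 11u + 66| ≤ 2·8^2 + 11·8 + 66 = 282.
Hence |(2u^3 + u^2 - 5) + 401| ≤ 282|u + 6| < ε provided |u + 6| < ε/282.
Take δ = min(2, ε/282). Then 0 < |u + 6| < δ gives both |u + 6| < 2 and |u + 6| < ε/282, so |(2u^3 + u^2 - 5) + 401| < ε.

δ = min(2, ε/282)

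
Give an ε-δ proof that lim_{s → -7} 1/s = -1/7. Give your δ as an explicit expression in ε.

δ = min(7/2, (49/2)ε)

Let ε > 0. We seek δ > 0 such that 0 < |s + 7| < δ implies |1/s + 1/7| < ε.
|1/s + 1/7| = |-7 − s|/(7·|s|) = |s + 7|/(7|s|).
Require δ ≤ 7/2 so that |s| > 7 − 7/2 = 7/2, hence 7|s| > 49/2.
Then |1/s + 1/7| < |s + 7|/(49/2), which is < ε when |s + 7| < (49/2)ε.
Take δ = min(7/2, (49/2)ε). Then 0 < |s + 7| < δ gives both |s + 7| < 7/2 and |s + 7| < (49/2)ε, so |1/s + 1/7| < ε.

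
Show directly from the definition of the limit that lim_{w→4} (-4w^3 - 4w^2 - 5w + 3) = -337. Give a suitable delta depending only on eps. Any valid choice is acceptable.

delta = min(1, eps/285)

Suppose eps > 0. We want delta > 0 such that 0 < |w − 4| < delta implies |(-4w^3 - 4w^2 - 5w + 3) + 337| < eps.
(-4w^3 - 4w^2 - 5w + 3) + 337 = -4w^3 - 4w^2 - 5w + 340 = (w − 4)(-4w^2 - 20w - 85).
So |(-4w^3 - 4w^2 - 5w + 3) + 337| = |w − 4|·|-4w^2 - 20w - 85|.
Assume first that |w − 4| < 1, so |w| < 5. Then |-4w^2 - 20w - 85| ≤ 4·5^2 + 20·5 + 85 = 285.
Hence |(-4w^3 - 4w^2 - 5w + 3) + 337| ≤ 285|w − 4| < eps provided |w − 4| < eps/285.
Choosing delta = min(1, eps/285) ensures both conditions, hence |(-4w^3 - 4w^2 - 5w + 3) + 337| < eps.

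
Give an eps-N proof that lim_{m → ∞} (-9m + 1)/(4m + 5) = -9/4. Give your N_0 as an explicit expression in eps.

Fix eps > 0. For m ≥ 1, |(-9m + 1)/(4m + 5) + 9/4| = |49|/(4(4m + 5)) = 49/(4(4m + 5)).
Since 4m + 5 ≥ 4m for m ≥ 1, this is ≤ 49/(4·4m) = (49/16)/m.
So |(-9m + 1)/(4m + 5) + 9/4| < eps whenever m > (49/16)/eps.
Take N_0 = (49/16)/eps. If m > N_0 then |(-9m + 1)/(4m + 5) + 9/4| ≤ (49/16)/m < eps.

N_0 = (49/16)/eps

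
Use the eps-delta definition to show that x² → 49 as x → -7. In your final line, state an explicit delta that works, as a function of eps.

Suppose eps > 0. We seek delta > 0 with 0 < |x + 7| < delta ⇒ |x² − 49| < eps.
Factor: x² − 49 = (x + 7)(x - 7), so |x² − 49| = |x + 7|·|x - 7|.
Impose delta ≤ 1 so that |x| < 8; then |x - 7| ≤ 15.
Hence |x² − 49| ≤ 15|x + 7|, which is < eps once |x + 7| < eps/15.
Take delta = min(1, eps/15). If 0 < |x + 7| < delta then both bounds hold and |x² − 49| ≤ 15|x + 7| < 15·(eps/15) = eps.

delta = min(1, eps/15)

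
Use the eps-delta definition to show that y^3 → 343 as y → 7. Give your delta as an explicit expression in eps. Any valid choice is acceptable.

Suppose eps > 0. We seek delta > 0 with 0 < |y − 7| < delta ⇒ |y^3 − 343| < eps.
Factor: y^3 − 343 = (y − 7)(y^2 + 7y + 49), so |y^3 − 343| = |y − 7|·|y^2 + 7y + 49|.
Impose delta ≤ 1 so that |y| < 8; then |y^2 + 7y + 49| ≤ 169.
Hence |y^3 − 343| ≤ 169|y − 7|, which is < eps once |y − 7| < eps/169.
Take delta = min(1, eps/169). If 0 < |y − 7| < delta then both bounds hold and |y^3 − 343| ≤ 169|y − 7| < 169·(eps/169) = eps.

delta = min(1, eps/169)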